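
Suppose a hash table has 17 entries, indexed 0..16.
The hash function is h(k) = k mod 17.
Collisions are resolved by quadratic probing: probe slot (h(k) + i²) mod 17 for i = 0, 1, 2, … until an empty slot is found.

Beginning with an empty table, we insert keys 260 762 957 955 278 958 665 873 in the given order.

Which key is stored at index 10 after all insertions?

Insert 260: h=5, slot 5 empty => index 5.
Insert 762: h=14, slot 14 empty => index 14.
Insert 957: h=5, slot 5 occupied => index 6.
Insert 955: h=3, slot 3 empty => index 3.
Insert 278: h=6, slot 6 occupied => index 7.
Insert 958: h=6, slots 6,7 occupied => index 10.
Insert 665: h=2, slot 2 empty => index 2.
Insert 873: h=6, slots 6,7,10 occupied => index 15.
Table: [_, _, 665, 955, _, 260, 957, 278, _, _, 958, _, _, _, 762, 873, _]

958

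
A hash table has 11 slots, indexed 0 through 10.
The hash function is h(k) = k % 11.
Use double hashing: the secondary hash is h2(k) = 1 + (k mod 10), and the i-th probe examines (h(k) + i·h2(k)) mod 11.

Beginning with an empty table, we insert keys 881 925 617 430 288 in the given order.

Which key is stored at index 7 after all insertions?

881 hashes to 1; slot 1 is free => place at 1.
925 hashes to 1, h2=6; 1 taken => place at 7.
617 hashes to 1, h2=8; 1 taken => place at 9.
430 hashes to 1, h2=1; 1 taken => place at 2.
288 hashes to 2, h2=9; 2 taken => place at 0.
Table: [288, 881, 430, _, _, _, _, 925, _, 617, _]

925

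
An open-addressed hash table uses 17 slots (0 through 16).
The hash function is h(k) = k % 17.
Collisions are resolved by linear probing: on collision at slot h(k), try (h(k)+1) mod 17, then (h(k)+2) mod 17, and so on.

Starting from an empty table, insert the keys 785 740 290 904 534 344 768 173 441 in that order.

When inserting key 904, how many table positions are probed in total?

2

785 hashes to 3; slot 3 is free → place at 3.
740 hashes to 9; slot 9 is free → place at 9.
290 hashes to 1; slot 1 is free → place at 1.
904 hashes to 3; 3 taken → place at 4.
534 hashes to 7; slot 7 is free → place at 7.
344 hashes to 4; 4 taken → place at 5.
768 hashes to 3; 3,4,5 taken → place at 6.
173 hashes to 3; 3,4,5,6,7 taken → place at 8.
441 hashes to 16; slot 16 is free → place at 16.
Table: [-, 290, -, 785, 904, 344, 768, 534, 173, 740, -, -, -, -, -, -, 441]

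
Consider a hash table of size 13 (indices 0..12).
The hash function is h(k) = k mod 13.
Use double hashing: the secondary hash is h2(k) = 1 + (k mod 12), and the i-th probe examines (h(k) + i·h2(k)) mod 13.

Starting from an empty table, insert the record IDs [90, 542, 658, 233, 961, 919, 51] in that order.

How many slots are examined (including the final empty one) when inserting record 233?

Insert 90: h=12, slot 12 empty => index 12.
Insert 542: h=9, slot 9 empty => index 9.
Insert 658: h=8, slot 8 empty => index 8.
Insert 233: h=12, h2=6, slot 12 occupied => index 5.
Insert 961: h=12, h2=2, slot 12 occupied => index 1.
Insert 919: h=9, h2=8, slot 9 occupied => index 4.
Insert 51: h=12, h2=4, slot 12 occupied => index 3.
Table: [_, 961, _, 51, 919, 233, _, _, 658, 542, _, _, 90]

2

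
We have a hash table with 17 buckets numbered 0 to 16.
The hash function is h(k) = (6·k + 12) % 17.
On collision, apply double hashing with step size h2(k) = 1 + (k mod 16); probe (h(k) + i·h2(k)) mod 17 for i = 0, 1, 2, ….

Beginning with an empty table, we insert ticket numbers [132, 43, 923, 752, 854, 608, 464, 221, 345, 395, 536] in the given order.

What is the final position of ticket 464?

10

132 hashes to 5; slot 5 is free -> place at 5.
43 hashes to 15; slot 15 is free -> place at 15.
923 hashes to 8; slot 8 is free -> place at 8.
752 hashes to 2; slot 2 is free -> place at 2.
854 hashes to 2, h2=7; 2 taken -> place at 9.
608 hashes to 5, h2=1; 5 taken -> place at 6.
464 hashes to 8, h2=1; 8,9 taken -> place at 10.
221 hashes to 12; slot 12 is free -> place at 12.
345 hashes to 8, h2=10; 8 taken -> place at 1.
395 hashes to 2, h2=12; 2 taken -> place at 14.
536 hashes to 15, h2=9; 15 taken -> place at 7.
Table: [∅, 345, 752, ∅, ∅, 132, 608, 536, 923, 854, 464, ∅, 221, ∅, 395, 43, ∅]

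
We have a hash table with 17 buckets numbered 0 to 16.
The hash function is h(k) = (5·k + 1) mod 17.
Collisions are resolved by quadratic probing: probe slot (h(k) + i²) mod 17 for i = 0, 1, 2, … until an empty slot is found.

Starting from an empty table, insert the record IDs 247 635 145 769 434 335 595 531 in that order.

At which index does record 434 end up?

16

Insert 247: h=12, slot 12 empty → index 12.
Insert 635: h=14, slot 14 empty → index 14.
Insert 145: h=12, slot 12 occupied → index 13.
Insert 769: h=4, slot 4 empty → index 4.
Insert 434: h=12, slots 12,13 occupied → index 16.
Insert 335: h=10, slot 10 empty → index 10.
Insert 595: h=1, slot 1 empty → index 1.
Insert 531: h=4, slot 4 occupied → index 5.
Table: [∅, 595, ∅, ∅, 769, 531, ∅, ∅, ∅, ∅, 335, ∅, 247, 145, 635, ∅, 434]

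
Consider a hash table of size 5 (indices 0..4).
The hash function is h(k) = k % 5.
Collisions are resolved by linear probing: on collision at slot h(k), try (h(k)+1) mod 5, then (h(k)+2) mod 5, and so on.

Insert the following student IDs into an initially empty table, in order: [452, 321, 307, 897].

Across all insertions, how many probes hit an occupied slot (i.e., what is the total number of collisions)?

3

Insert 452: h=2, slot 2 empty -> index 2.
Insert 321: h=1, slot 1 empty -> index 1.
Insert 307: h=2, slot 2 occupied -> index 3.
Insert 897: h=2, slots 2,3 occupied -> index 4.
Table: [-, 321, 452, 307, 897]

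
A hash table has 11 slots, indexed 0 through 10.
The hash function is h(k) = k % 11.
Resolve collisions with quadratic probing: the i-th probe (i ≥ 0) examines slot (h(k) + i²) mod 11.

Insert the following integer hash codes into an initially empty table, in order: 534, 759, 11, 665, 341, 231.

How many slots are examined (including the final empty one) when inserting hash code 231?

Insert 534: h=6, slot 6 empty => index 6.
Insert 759: h=0, slot 0 empty => index 0.
Insert 11: h=0, slot 0 occupied => index 1.
Insert 665: h=5, slot 5 empty => index 5.
Insert 341: h=0, slots 0,1 occupied => index 4.
Insert 231: h=0, slots 0,1,4 occupied => index 9.
Table: [759, 11, _, _, 341, 665, 534, _, _, 231, _]

4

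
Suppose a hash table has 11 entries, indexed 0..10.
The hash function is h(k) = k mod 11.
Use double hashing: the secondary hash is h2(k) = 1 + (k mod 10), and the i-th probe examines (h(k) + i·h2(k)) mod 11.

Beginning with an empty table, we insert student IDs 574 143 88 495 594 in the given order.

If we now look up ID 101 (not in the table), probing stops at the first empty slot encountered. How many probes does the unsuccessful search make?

574: h=2 → slot 2
143: h=0 → slot 0
88: h=0, h2=9, probe 0,9 → slot 9
495: h=0, h2=6, probe 0,6 → slot 6
594: h=0, h2=5, probe 0,5 → slot 5
Table: [143, -, 574, -, -, 594, 495, -, -, 88, -]
Lookup 101: h=2, h2=2, probe 2,4 → slot 4 empty, not found.

2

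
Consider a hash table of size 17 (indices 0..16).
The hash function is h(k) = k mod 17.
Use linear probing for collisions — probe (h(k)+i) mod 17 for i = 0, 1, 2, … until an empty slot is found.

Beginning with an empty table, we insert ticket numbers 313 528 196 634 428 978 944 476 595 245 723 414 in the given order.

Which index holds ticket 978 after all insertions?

10

Insert 313: h=7, slot 7 empty -> index 7.
Insert 528: h=1, slot 1 empty -> index 1.
Insert 196: h=9, slot 9 empty -> index 9.
Insert 634: h=5, slot 5 empty -> index 5.
Insert 428: h=3, slot 3 empty -> index 3.
Insert 978: h=9, slot 9 occupied -> index 10.
Insert 944: h=9, slots 9,10 occupied -> index 11.
Insert 476: h=0, slot 0 empty -> index 0.
Insert 595: h=0, slots 0,1 occupied -> index 2.
Insert 245: h=7, slot 7 occupied -> index 8.
Insert 723: h=9, slots 9,10,11 occupied -> index 12.
Insert 414: h=6, slot 6 empty -> index 6.
Table: [476, 528, 595, 428, -, 634, 414, 313, 245, 196, 978, 944, 723, -, -, -, -]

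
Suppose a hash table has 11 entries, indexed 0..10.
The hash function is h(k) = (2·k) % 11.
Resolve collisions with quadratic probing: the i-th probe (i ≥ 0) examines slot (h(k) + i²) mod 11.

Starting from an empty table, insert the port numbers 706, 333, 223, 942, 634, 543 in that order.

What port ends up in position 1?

Insert 706: h=4, slot 4 empty -> index 4.
Insert 333: h=6, slot 6 empty -> index 6.
Insert 223: h=6, slot 6 occupied -> index 7.
Insert 942: h=3, slot 3 empty -> index 3.
Insert 634: h=3, slots 3,4,7 occupied -> index 1.
Insert 543: h=8, slot 8 empty -> index 8.
Table: [∅, 634, ∅, 942, 706, ∅, 333, 223, 543, ∅, ∅]

634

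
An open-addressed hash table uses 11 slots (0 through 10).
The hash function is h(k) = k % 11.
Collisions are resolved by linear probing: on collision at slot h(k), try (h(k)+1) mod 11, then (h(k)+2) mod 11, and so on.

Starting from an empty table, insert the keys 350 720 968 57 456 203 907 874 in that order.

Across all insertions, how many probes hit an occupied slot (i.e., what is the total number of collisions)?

Insert 350: h=9, slot 9 empty => index 9.
Insert 720: h=5, slot 5 empty => index 5.
Insert 968: h=0, slot 0 empty => index 0.
Insert 57: h=2, slot 2 empty => index 2.
Insert 456: h=5, slot 5 occupied => index 6.
Insert 203: h=5, slots 5,6 occupied => index 7.
Insert 907: h=5, slots 5,6,7 occupied => index 8.
Insert 874: h=5, slots 5,6,7,8,9 occupied => index 10.
Table: [968, —, 57, —, —, 720, 456, 203, 907, 350, 874]

11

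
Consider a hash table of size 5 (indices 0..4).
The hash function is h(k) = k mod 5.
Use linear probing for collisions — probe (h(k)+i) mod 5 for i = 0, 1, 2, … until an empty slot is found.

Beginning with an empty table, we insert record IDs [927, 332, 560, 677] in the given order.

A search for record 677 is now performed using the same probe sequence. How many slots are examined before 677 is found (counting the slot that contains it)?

927 hashes to 2; slot 2 is free -> place at 2.
332 hashes to 2; 2 taken -> place at 3.
560 hashes to 0; slot 0 is free -> place at 0.
677 hashes to 2; 2,3 taken -> place at 4.
Table: [560, _, 927, 332, 677]
Lookup 677: h=2, probe 2,3,4 → found at 4.

3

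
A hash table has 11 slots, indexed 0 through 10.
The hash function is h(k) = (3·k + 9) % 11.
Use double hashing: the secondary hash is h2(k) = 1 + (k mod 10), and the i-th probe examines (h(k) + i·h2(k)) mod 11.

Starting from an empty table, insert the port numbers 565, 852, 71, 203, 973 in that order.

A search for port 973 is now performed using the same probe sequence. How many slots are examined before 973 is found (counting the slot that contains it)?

4

565 hashes to 10; slot 10 is free -> place at 10.
852 hashes to 2; slot 2 is free -> place at 2.
71 hashes to 2, h2=2; 2 taken -> place at 4.
203 hashes to 2, h2=4; 2 taken -> place at 6.
973 hashes to 2, h2=4; 2,6,10 taken -> place at 3.
Table: [∅, ∅, 852, 973, 71, ∅, 203, ∅, ∅, ∅, 565]
Lookup 973: h=2, h2=4, probe 2,6,10,3 → found at 3.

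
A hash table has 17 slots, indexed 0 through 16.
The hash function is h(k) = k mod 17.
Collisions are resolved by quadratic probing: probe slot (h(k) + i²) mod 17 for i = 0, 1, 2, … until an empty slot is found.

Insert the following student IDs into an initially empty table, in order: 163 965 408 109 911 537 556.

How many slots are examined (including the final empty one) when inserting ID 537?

3

163: h=10 -> slot 10
965: h=13 -> slot 13
408: h=0 -> slot 0
109: h=7 -> slot 7
911: h=10, probe 10,11 -> slot 11
537: h=10, probe 10,11,14 -> slot 14
556: h=12 -> slot 12
Table: [408, -, -, -, -, -, -, 109, -, -, 163, 911, 556, 965, 537, -, -]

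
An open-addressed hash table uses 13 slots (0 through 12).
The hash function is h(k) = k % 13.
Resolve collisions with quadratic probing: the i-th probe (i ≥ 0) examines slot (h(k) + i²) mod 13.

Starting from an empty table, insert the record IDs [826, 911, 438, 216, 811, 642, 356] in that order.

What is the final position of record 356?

826 hashes to 7; slot 7 is free -> place at 7.
911 hashes to 1; slot 1 is free -> place at 1.
438 hashes to 9; slot 9 is free -> place at 9.
216 hashes to 8; slot 8 is free -> place at 8.
811 hashes to 5; slot 5 is free -> place at 5.
642 hashes to 5; 5 taken -> place at 6.
356 hashes to 5; 5,6,9,1,8 taken -> place at 4.
Table: [_, 911, _, _, 356, 811, 642, 826, 216, 438, _, _, _]

4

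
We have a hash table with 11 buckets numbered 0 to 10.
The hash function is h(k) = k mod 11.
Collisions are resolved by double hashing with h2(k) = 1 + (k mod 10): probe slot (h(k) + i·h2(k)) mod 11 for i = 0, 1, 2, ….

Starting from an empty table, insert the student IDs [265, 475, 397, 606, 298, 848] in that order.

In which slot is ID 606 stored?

8

265: h=1 => slot 1
475: h=2 => slot 2
397: h=1, h2=8, probe 1,9 => slot 9
606: h=1, h2=7, probe 1,8 => slot 8
298: h=1, h2=9, probe 1,10 => slot 10
848: h=1, h2=9, probe 1,10,8,6 => slot 6
Table: [., 265, 475, ., ., ., 848, ., 606, 397, 298]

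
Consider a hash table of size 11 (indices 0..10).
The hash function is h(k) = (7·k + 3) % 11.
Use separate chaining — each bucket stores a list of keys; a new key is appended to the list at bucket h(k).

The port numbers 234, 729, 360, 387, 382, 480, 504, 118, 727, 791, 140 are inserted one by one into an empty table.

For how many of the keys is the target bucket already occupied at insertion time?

4

Insert 234: h=2, bucket 2 empty → new chain.
Insert 729: h=2, bucket 2 nonempty → append to chain.
Insert 360: h=4, bucket 4 empty → new chain.
Insert 387: h=6, bucket 6 empty → new chain.
Insert 382: h=4, bucket 4 nonempty → append to chain.
Insert 480: h=8, bucket 8 empty → new chain.
Insert 504: h=0, bucket 0 empty → new chain.
Insert 118: h=4, bucket 4 nonempty → append to chain.
Insert 727: h=10, bucket 10 empty → new chain.
Insert 791: h=7, bucket 7 empty → new chain.
Insert 140: h=4, bucket 4 nonempty → append to chain.
Final buckets:
0: 504
1: .
2: 234 -> 729
3: .
4: 360 -> 382 -> 118 -> 140
5: .
6: 387
7: 791
8: 480
9: .
10: 727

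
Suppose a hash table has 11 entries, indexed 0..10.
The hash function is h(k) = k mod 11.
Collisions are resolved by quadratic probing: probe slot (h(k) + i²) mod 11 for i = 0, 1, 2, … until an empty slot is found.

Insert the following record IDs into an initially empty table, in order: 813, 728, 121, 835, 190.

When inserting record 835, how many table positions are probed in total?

3

813: h=10 => slot 10
728: h=2 => slot 2
121: h=0 => slot 0
835: h=10, probe 10,0,3 => slot 3
190: h=3, probe 3,4 => slot 4
Table: [121, ∅, 728, 835, 190, ∅, ∅, ∅, ∅, ∅, 813]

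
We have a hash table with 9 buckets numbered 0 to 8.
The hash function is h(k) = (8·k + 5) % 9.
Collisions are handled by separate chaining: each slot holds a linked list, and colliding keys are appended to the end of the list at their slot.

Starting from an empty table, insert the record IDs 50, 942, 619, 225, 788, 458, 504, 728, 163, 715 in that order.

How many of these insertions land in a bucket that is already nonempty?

50 → bucket 0
942 → bucket 8
619 → bucket 7
225 → bucket 5
788 → bucket 0 (collision)
458 → bucket 6
504 → bucket 5 (collision)
728 → bucket 6 (collision)
163 → bucket 4
715 → bucket 1
Final buckets:
0: 50 -> 788
1: 715
2: ∅
3: ∅
4: 163
5: 225 -> 504
6: 458 -> 728
7: 619
8: 942

3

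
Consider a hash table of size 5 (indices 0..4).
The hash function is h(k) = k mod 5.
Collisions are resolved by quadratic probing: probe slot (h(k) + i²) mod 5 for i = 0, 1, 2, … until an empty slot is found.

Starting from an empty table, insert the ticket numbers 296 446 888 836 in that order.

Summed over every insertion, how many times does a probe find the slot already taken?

Insert 296: h=1, slot 1 empty => index 1.
Insert 446: h=1, slot 1 occupied => index 2.
Insert 888: h=3, slot 3 empty => index 3.
Insert 836: h=1, slots 1,2 occupied => index 0.
Table: [836, 296, 446, 888, .]

3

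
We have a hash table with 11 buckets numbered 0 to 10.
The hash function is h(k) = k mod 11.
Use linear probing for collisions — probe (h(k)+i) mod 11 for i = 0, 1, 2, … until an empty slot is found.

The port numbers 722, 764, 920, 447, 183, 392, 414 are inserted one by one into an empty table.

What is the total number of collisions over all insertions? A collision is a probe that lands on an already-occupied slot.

15

Insert 722: h=7, slot 7 empty → index 7.
Insert 764: h=5, slot 5 empty → index 5.
Insert 920: h=7, slot 7 occupied → index 8.
Insert 447: h=7, slots 7,8 occupied → index 9.
Insert 183: h=7, slots 7,8,9 occupied → index 10.
Insert 392: h=7, slots 7,8,9,10 occupied → index 0.
Insert 414: h=7, slots 7,8,9,10,0 occupied → index 1.
Table: [392, 414, ., ., ., 764, ., 722, 920, 447, 183]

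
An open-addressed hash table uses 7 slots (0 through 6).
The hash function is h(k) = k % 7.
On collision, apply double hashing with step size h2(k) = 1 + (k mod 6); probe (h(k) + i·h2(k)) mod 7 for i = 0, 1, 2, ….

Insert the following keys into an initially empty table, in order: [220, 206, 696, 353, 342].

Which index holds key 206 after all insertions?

220 hashes to 3; slot 3 is free -> place at 3.
206 hashes to 3, h2=3; 3 taken -> place at 6.
696 hashes to 3, h2=1; 3 taken -> place at 4.
353 hashes to 3, h2=6; 3 taken -> place at 2.
342 hashes to 6, h2=1; 6 taken -> place at 0.
Table: [342, _, 353, 220, 696, _, 206]

6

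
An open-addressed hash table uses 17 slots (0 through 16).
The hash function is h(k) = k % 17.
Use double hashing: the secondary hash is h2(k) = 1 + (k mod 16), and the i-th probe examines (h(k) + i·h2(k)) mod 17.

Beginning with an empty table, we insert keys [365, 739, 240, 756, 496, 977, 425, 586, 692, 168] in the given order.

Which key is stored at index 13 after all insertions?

365: h=8 => slot 8
739: h=8, h2=4, probe 8,12 => slot 12
240: h=2 => slot 2
756: h=8, h2=5, probe 8,13 => slot 13
496: h=3 => slot 3
977: h=8, h2=2, probe 8,10 => slot 10
425: h=0 => slot 0
586: h=8, h2=11, probe 8,2,13,7 => slot 7
692: h=12, h2=5, probe 12,0,5 => slot 5
168: h=15 => slot 15
Table: [425, —, 240, 496, —, 692, —, 586, 365, —, 977, —, 739, 756, —, 168, —]

756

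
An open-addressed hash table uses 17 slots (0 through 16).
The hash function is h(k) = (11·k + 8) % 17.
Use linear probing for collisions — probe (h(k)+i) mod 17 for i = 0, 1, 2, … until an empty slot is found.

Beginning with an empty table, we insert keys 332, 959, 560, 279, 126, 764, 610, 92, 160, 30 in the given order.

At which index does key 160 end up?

332 hashes to 5; slot 5 is free → place at 5.
959 hashes to 0; slot 0 is free → place at 0.
560 hashes to 14; slot 14 is free → place at 14.
279 hashes to 0; 0 taken → place at 1.
126 hashes to 0; 0,1 taken → place at 2.
764 hashes to 14; 14 taken → place at 15.
610 hashes to 3; slot 3 is free → place at 3.
92 hashes to 0; 0,1,2,3 taken → place at 4.
160 hashes to 0; 0,1,2,3,4,5 taken → place at 6.
30 hashes to 15; 15 taken → place at 16.
Table: [959, 279, 126, 610, 92, 332, 160, _, _, _, _, _, _, _, 560, 764, 30]

6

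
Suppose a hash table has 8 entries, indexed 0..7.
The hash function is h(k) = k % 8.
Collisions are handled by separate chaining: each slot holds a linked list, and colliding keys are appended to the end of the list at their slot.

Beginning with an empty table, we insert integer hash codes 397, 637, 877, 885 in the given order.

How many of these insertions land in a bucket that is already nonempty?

397 -> bucket 5
637 -> bucket 5 (collision)
877 -> bucket 5 (collision)
885 -> bucket 5 (collision)
Final buckets:
0: -
1: -
2: -
3: -
4: -
5: 397 -> 637 -> 877 -> 885
6: -
7: -

3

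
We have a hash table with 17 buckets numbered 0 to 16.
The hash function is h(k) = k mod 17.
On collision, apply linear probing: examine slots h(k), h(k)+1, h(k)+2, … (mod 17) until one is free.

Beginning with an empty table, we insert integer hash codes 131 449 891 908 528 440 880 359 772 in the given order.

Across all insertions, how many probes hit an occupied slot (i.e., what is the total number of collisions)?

131 hashes to 12; slot 12 is free => place at 12.
449 hashes to 7; slot 7 is free => place at 7.
891 hashes to 7; 7 taken => place at 8.
908 hashes to 7; 7,8 taken => place at 9.
528 hashes to 1; slot 1 is free => place at 1.
440 hashes to 15; slot 15 is free => place at 15.
880 hashes to 13; slot 13 is free => place at 13.
359 hashes to 2; slot 2 is free => place at 2.
772 hashes to 7; 7,8,9 taken => place at 10.
Table: [-, 528, 359, -, -, -, -, 449, 891, 908, 772, -, 131, 880, -, 440, -]

6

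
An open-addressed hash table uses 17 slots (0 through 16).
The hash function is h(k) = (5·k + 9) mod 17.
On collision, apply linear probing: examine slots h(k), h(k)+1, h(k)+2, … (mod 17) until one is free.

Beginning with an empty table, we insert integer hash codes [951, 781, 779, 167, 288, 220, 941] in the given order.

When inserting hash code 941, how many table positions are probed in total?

4

951: h=4 → slot 4
781: h=4, probe 4,5 → slot 5
779: h=11 → slot 11
167: h=11, probe 11,12 → slot 12
288: h=4, probe 4,5,6 → slot 6
220: h=4, probe 4,5,6,7 → slot 7
941: h=5, probe 5,6,7,8 → slot 8
Table: [-, -, -, -, 951, 781, 288, 220, 941, -, -, 779, 167, -, -, -, -]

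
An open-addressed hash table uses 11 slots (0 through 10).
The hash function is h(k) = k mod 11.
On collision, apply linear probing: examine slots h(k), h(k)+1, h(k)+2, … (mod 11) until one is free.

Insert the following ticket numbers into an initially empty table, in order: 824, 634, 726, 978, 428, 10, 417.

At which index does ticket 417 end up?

4

824 hashes to 10; slot 10 is free -> place at 10.
634 hashes to 7; slot 7 is free -> place at 7.
726 hashes to 0; slot 0 is free -> place at 0.
978 hashes to 10; 10,0 taken -> place at 1.
428 hashes to 10; 10,0,1 taken -> place at 2.
10 hashes to 10; 10,0,1,2 taken -> place at 3.
417 hashes to 10; 10,0,1,2,3 taken -> place at 4.
Table: [726, 978, 428, 10, 417, ∅, ∅, 634, ∅, ∅, 824]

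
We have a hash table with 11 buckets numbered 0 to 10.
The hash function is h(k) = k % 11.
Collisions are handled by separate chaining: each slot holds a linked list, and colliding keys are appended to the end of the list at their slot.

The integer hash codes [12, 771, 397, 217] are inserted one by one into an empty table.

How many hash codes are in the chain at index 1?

3

Insert 12: h=1, bucket 1 empty -> new chain.
Insert 771: h=1, bucket 1 nonempty -> append to chain.
Insert 397: h=1, bucket 1 nonempty -> append to chain.
Insert 217: h=8, bucket 8 empty -> new chain.
Final buckets:
0: _
1: 12 -> 771 -> 397
2: _
3: _
4: _
5: _
6: _
7: _
8: 217
9: _
10: _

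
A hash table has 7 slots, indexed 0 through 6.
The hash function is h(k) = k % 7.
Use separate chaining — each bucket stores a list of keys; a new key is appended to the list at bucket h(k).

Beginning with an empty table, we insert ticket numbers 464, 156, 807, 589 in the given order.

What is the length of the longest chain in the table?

Insert 464: h=2, bucket 2 empty → new chain.
Insert 156: h=2, bucket 2 nonempty → append to chain.
Insert 807: h=2, bucket 2 nonempty → append to chain.
Insert 589: h=1, bucket 1 empty → new chain.
Final buckets:
0: —
1: 589
2: 464 -> 156 -> 807
3: —
4: —
5: —
6: —

3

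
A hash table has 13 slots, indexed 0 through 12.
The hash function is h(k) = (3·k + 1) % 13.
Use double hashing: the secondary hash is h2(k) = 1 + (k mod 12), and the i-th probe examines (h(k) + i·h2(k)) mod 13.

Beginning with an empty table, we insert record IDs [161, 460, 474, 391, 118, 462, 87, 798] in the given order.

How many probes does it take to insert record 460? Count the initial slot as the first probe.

2

Insert 161: h=3, slot 3 empty => index 3.
Insert 460: h=3, h2=5, slot 3 occupied => index 8.
Insert 474: h=6, slot 6 empty => index 6.
Insert 391: h=4, slot 4 empty => index 4.
Insert 118: h=4, h2=11, slot 4 occupied => index 2.
Insert 462: h=9, slot 9 empty => index 9.
Insert 87: h=2, h2=4, slots 2,6 occupied => index 10.
Insert 798: h=3, h2=7, slots 3,10,4 occupied => index 11.
Table: [-, -, 118, 161, 391, -, 474, -, 460, 462, 87, 798, -]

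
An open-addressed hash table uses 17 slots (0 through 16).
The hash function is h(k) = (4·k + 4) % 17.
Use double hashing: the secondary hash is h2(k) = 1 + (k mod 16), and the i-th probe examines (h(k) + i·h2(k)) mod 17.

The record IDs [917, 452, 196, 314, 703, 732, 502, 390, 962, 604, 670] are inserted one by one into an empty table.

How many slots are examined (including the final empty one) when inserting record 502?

917: h=0 → slot 0
452: h=10 → slot 10
196: h=6 → slot 6
314: h=2 → slot 2
703: h=11 → slot 11
732: h=8 → slot 8
502: h=6, h2=7, probe 6,13 → slot 13
390: h=0, h2=7, probe 0,7 → slot 7
962: h=10, h2=3, probe 10,13,16 → slot 16
604: h=6, h2=13, probe 6,2,15 → slot 15
670: h=15, h2=15, probe 15,13,11,9 → slot 9
Table: [917, ., 314, ., ., ., 196, 390, 732, 670, 452, 703, ., 502, ., 604, 962]

2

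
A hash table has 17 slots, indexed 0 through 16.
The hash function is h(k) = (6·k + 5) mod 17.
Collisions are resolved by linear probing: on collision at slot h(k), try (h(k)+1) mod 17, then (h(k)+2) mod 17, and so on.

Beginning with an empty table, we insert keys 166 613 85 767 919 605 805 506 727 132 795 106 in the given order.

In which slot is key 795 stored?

3

166: h=15 -> slot 15
613: h=11 -> slot 11
85: h=5 -> slot 5
767: h=0 -> slot 0
919: h=11, probe 11,12 -> slot 12
605: h=14 -> slot 14
805: h=7 -> slot 7
506: h=15, probe 15,16 -> slot 16
727: h=15, probe 15,16,0,1 -> slot 1
132: h=15, probe 15,16,0,1,2 -> slot 2
795: h=15, probe 15,16,0,1,2,3 -> slot 3
106: h=12, probe 12,13 -> slot 13
Table: [767, 727, 132, 795, —, 85, —, 805, —, —, —, 613, 919, 106, 605, 166, 506]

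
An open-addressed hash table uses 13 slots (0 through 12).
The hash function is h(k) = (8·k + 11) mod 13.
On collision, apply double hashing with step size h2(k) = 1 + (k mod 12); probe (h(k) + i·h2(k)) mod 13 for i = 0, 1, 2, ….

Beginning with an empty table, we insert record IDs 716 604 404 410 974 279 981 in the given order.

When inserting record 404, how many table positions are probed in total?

716: h=6 → slot 6
604: h=7 → slot 7
404: h=6, h2=9, probe 6,2 → slot 2
410: h=2, h2=3, probe 2,5 → slot 5
974: h=3 → slot 3
279: h=7, h2=4, probe 7,11 → slot 11
981: h=7, h2=10, probe 7,4 → slot 4
Table: [-, -, 404, 974, 981, 410, 716, 604, -, -, -, 279, -]

2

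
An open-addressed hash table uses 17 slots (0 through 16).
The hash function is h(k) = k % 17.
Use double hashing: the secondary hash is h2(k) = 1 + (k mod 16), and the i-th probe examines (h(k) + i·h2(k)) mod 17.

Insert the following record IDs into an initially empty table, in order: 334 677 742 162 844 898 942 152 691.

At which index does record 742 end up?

1

Insert 334: h=11, slot 11 empty -> index 11.
Insert 677: h=14, slot 14 empty -> index 14.
Insert 742: h=11, h2=7, slot 11 occupied -> index 1.
Insert 162: h=9, slot 9 empty -> index 9.
Insert 844: h=11, h2=13, slot 11 occupied -> index 7.
Insert 898: h=14, h2=3, slot 14 occupied -> index 0.
Insert 942: h=7, h2=15, slot 7 occupied -> index 5.
Insert 152: h=16, slot 16 empty -> index 16.
Insert 691: h=11, h2=4, slot 11 occupied -> index 15.
Table: [898, 742, ∅, ∅, ∅, 942, ∅, 844, ∅, 162, ∅, 334, ∅, ∅, 677, 691, 152]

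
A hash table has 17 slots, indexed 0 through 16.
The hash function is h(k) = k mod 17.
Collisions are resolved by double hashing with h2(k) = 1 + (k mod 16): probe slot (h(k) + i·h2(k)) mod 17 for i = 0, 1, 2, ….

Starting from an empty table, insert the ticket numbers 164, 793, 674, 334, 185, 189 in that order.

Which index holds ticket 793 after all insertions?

164: h=11 => slot 11
793: h=11, h2=10, probe 11,4 => slot 4
674: h=11, h2=3, probe 11,14 => slot 14
334: h=11, h2=15, probe 11,9 => slot 9
185: h=15 => slot 15
189: h=2 => slot 2
Table: [—, —, 189, —, 793, —, —, —, —, 334, —, 164, —, —, 674, 185, —]

4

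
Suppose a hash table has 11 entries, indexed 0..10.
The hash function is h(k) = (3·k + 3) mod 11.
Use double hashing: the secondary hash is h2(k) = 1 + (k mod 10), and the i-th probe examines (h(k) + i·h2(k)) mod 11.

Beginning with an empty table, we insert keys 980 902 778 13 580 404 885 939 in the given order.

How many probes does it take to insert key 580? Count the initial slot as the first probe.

3

980: h=6 -> slot 6
902: h=3 -> slot 3
778: h=5 -> slot 5
13: h=9 -> slot 9
580: h=5, h2=1, probe 5,6,7 -> slot 7
404: h=5, h2=5, probe 5,10 -> slot 10
885: h=7, h2=6, probe 7,2 -> slot 2
939: h=4 -> slot 4
Table: [_, _, 885, 902, 939, 778, 980, 580, _, 13, 404]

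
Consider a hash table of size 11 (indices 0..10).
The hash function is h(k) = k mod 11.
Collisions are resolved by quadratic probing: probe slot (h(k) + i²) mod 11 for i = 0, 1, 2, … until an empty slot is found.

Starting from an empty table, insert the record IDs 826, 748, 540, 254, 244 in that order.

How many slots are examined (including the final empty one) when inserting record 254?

3

Insert 826: h=1, slot 1 empty => index 1.
Insert 748: h=0, slot 0 empty => index 0.
Insert 540: h=1, slot 1 occupied => index 2.
Insert 254: h=1, slots 1,2 occupied => index 5.
Insert 244: h=2, slot 2 occupied => index 3.
Table: [748, 826, 540, 244, ∅, 254, ∅, ∅, ∅, ∅, ∅]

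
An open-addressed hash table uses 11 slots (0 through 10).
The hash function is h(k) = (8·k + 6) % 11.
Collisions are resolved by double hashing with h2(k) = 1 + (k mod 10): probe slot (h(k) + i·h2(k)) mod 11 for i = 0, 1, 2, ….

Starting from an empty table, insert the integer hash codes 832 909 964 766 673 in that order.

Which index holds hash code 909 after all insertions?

832 hashes to 7; slot 7 is free -> place at 7.
909 hashes to 7, h2=10; 7 taken -> place at 6.
964 hashes to 7, h2=5; 7 taken -> place at 1.
766 hashes to 7, h2=7; 7 taken -> place at 3.
673 hashes to 0; slot 0 is free -> place at 0.
Table: [673, 964, ∅, 766, ∅, ∅, 909, 832, ∅, ∅, ∅]

6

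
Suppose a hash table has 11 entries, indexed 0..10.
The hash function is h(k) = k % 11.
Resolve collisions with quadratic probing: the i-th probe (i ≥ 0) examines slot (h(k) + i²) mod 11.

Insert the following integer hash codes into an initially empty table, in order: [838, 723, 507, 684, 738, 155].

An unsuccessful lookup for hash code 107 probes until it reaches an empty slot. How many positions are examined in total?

2

Insert 838: h=2, slot 2 empty => index 2.
Insert 723: h=8, slot 8 empty => index 8.
Insert 507: h=1, slot 1 empty => index 1.
Insert 684: h=2, slot 2 occupied => index 3.
Insert 738: h=1, slots 1,2 occupied => index 5.
Insert 155: h=1, slots 1,2,5 occupied => index 10.
Table: [-, 507, 838, 684, -, 738, -, -, 723, -, 155]
Lookup 107: h=8, probe 8,9 → slot 9 empty, not found.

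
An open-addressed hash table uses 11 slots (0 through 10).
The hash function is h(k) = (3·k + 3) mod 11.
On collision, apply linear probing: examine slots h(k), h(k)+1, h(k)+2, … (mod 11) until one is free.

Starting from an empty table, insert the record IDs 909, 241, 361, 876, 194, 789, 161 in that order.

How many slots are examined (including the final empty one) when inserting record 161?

909 hashes to 2; slot 2 is free → place at 2.
241 hashes to 0; slot 0 is free → place at 0.
361 hashes to 8; slot 8 is free → place at 8.
876 hashes to 2; 2 taken → place at 3.
194 hashes to 2; 2,3 taken → place at 4.
789 hashes to 5; slot 5 is free → place at 5.
161 hashes to 2; 2,3,4,5 taken → place at 6.
Table: [241, ., 909, 876, 194, 789, 161, ., 361, ., .]

5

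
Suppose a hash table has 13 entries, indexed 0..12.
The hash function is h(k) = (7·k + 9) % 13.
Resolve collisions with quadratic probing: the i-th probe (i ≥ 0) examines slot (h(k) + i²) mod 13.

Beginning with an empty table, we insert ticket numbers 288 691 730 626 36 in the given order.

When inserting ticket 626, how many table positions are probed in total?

288 hashes to 10; slot 10 is free => place at 10.
691 hashes to 10; 10 taken => place at 11.
730 hashes to 10; 10,11 taken => place at 1.
626 hashes to 10; 10,11,1 taken => place at 6.
36 hashes to 1; 1 taken => place at 2.
Table: [., 730, 36, ., ., ., 626, ., ., ., 288, 691, .]

4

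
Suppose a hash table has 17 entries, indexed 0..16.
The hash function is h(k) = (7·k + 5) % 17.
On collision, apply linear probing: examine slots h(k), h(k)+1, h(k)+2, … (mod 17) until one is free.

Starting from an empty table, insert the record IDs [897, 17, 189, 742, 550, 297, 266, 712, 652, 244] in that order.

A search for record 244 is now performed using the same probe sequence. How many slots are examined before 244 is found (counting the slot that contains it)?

897: h=11 -> slot 11
17: h=5 -> slot 5
189: h=2 -> slot 2
742: h=14 -> slot 14
550: h=13 -> slot 13
297: h=10 -> slot 10
266: h=14, probe 14,15 -> slot 15
712: h=8 -> slot 8
652: h=13, probe 13,14,15,16 -> slot 16
244: h=13, probe 13,14,15,16,0 -> slot 0
Table: [244, _, 189, _, _, 17, _, _, 712, _, 297, 897, _, 550, 742, 266, 652]
Lookup 244: h=13, probe 13,14,15,16,0 → found at 0.

5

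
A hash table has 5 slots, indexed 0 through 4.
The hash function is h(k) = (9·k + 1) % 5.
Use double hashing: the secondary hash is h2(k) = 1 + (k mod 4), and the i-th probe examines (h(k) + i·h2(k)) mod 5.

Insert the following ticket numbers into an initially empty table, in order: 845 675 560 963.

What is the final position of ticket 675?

Insert 845: h=1, slot 1 empty => index 1.
Insert 675: h=1, h2=4, slot 1 occupied => index 0.
Insert 560: h=1, h2=1, slot 1 occupied => index 2.
Insert 963: h=3, slot 3 empty => index 3.
Table: [675, 845, 560, 963, —]

0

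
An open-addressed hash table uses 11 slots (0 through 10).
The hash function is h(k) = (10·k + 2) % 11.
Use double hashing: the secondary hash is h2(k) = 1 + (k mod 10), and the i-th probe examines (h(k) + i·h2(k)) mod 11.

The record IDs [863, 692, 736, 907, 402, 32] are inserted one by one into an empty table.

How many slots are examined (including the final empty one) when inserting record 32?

2

863 hashes to 8; slot 8 is free => place at 8.
692 hashes to 3; slot 3 is free => place at 3.
736 hashes to 3, h2=7; 3 taken => place at 10.
907 hashes to 8, h2=8; 8 taken => place at 5.
402 hashes to 7; slot 7 is free => place at 7.
32 hashes to 3, h2=3; 3 taken => place at 6.
Table: [∅, ∅, ∅, 692, ∅, 907, 32, 402, 863, ∅, 736]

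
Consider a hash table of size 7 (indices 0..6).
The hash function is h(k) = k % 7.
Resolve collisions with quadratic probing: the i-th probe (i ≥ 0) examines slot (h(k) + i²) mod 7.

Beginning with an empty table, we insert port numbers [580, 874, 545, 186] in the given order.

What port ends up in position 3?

545

580: h=6 -> slot 6
874: h=6, probe 6,0 -> slot 0
545: h=6, probe 6,0,3 -> slot 3
186: h=4 -> slot 4
Table: [874, —, —, 545, 186, —, 580]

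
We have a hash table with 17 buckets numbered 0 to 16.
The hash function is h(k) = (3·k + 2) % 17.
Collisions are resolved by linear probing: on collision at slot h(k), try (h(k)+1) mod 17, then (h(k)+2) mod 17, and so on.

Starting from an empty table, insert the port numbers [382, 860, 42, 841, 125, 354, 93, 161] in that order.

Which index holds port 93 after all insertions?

Insert 382: h=9, slot 9 empty → index 9.
Insert 860: h=15, slot 15 empty → index 15.
Insert 42: h=9, slot 9 occupied → index 10.
Insert 841: h=9, slots 9,10 occupied → index 11.
Insert 125: h=3, slot 3 empty → index 3.
Insert 354: h=10, slots 10,11 occupied → index 12.
Insert 93: h=9, slots 9,10,11,12 occupied → index 13.
Insert 161: h=9, slots 9,10,11,12,13 occupied → index 14.
Table: [-, -, -, 125, -, -, -, -, -, 382, 42, 841, 354, 93, 161, 860, -]

13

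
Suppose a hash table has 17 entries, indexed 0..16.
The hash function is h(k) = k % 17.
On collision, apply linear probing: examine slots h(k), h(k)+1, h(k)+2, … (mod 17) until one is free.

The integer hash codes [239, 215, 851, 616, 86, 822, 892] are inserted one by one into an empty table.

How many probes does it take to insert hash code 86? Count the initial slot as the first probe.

3

239 hashes to 1; slot 1 is free => place at 1.
215 hashes to 11; slot 11 is free => place at 11.
851 hashes to 1; 1 taken => place at 2.
616 hashes to 4; slot 4 is free => place at 4.
86 hashes to 1; 1,2 taken => place at 3.
822 hashes to 6; slot 6 is free => place at 6.
892 hashes to 8; slot 8 is free => place at 8.
Table: [., 239, 851, 86, 616, ., 822, ., 892, ., ., 215, ., ., ., ., .]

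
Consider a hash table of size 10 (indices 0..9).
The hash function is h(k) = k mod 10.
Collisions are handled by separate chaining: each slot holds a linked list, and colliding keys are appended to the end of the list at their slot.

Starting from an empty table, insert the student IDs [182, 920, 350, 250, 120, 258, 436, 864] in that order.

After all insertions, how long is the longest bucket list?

4

182 -> bucket 2
920 -> bucket 0
350 -> bucket 0 (collision)
250 -> bucket 0 (collision)
120 -> bucket 0 (collision)
258 -> bucket 8
436 -> bucket 6
864 -> bucket 4
Final buckets:
0: 920 -> 350 -> 250 -> 120
1: ∅
2: 182
3: ∅
4: 864
5: ∅
6: 436
7: ∅
8: 258
9: ∅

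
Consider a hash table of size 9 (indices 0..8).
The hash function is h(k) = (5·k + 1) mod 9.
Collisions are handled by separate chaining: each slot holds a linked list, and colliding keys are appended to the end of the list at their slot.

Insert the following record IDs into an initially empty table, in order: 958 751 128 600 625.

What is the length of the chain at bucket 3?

3

Insert 958: h=3, bucket 3 empty -> new chain.
Insert 751: h=3, bucket 3 nonempty -> append to chain.
Insert 128: h=2, bucket 2 empty -> new chain.
Insert 600: h=4, bucket 4 empty -> new chain.
Insert 625: h=3, bucket 3 nonempty -> append to chain.
Final buckets:
0: -
1: -
2: 128
3: 958 -> 751 -> 625
4: 600
5: -
6: -
7: -
8: -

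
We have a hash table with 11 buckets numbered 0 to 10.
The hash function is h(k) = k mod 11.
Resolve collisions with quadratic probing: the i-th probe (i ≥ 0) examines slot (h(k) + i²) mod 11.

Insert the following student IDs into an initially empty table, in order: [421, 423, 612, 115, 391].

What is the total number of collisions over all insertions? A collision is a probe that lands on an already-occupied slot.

Insert 421: h=3, slot 3 empty -> index 3.
Insert 423: h=5, slot 5 empty -> index 5.
Insert 612: h=7, slot 7 empty -> index 7.
Insert 115: h=5, slot 5 occupied -> index 6.
Insert 391: h=6, slots 6,7 occupied -> index 10.
Table: [—, —, —, 421, —, 423, 115, 612, —, —, 391]

3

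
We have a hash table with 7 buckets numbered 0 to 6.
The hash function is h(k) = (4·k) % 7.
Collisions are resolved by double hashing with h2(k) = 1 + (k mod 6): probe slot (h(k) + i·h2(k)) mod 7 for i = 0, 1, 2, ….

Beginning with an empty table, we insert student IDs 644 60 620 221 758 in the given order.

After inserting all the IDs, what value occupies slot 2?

644 hashes to 0; slot 0 is free → place at 0.
60 hashes to 2; slot 2 is free → place at 2.
620 hashes to 2, h2=3; 2 taken → place at 5.
221 hashes to 2, h2=6; 2 taken → place at 1.
758 hashes to 1, h2=3; 1 taken → place at 4.
Table: [644, 221, 60, ∅, 758, 620, ∅]

60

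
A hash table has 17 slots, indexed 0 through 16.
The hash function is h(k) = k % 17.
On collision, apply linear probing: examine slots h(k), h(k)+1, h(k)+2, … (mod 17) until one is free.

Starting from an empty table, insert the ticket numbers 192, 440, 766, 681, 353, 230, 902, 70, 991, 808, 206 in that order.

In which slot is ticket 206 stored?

7

192 hashes to 5; slot 5 is free -> place at 5.
440 hashes to 15; slot 15 is free -> place at 15.
766 hashes to 1; slot 1 is free -> place at 1.
681 hashes to 1; 1 taken -> place at 2.
353 hashes to 13; slot 13 is free -> place at 13.
230 hashes to 9; slot 9 is free -> place at 9.
902 hashes to 1; 1,2 taken -> place at 3.
70 hashes to 2; 2,3 taken -> place at 4.
991 hashes to 5; 5 taken -> place at 6.
808 hashes to 9; 9 taken -> place at 10.
206 hashes to 2; 2,3,4,5,6 taken -> place at 7.
Table: [., 766, 681, 902, 70, 192, 991, 206, ., 230, 808, ., ., 353, ., 440, .]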